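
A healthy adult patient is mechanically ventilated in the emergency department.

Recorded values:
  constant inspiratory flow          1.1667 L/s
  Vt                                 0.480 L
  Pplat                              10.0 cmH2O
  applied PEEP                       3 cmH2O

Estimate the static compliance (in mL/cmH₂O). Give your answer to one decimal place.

Cstat = Vt / (Pplat − PEEP) = 480 / (10.0 − 3) = 480 / 7.0 = 68.571 mL/cmH2O.

68.6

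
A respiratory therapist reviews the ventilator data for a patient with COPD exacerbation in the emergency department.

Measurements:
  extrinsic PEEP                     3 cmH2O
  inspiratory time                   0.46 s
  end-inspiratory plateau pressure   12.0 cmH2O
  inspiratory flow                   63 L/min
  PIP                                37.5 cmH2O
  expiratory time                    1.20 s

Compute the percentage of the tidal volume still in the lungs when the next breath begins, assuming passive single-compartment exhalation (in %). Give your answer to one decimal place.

39.8

Flow: 63 L/min ÷ 60 = 1.05 L/s.
Vt = flow × Ti = 1.05 L/s × 0.46 s × 1000 mL/L = 483.0 mL.
R = (PIP − Pplat)/V̇ = (37.5 − 12.0) / 1.05 = 25.5/1.05 = 24.286 cmH2O·s/L.
C = Vt/(Pplat − PEEP) = 483.0 / (12.0 − 3) = 483.0/9.0 = 53.667 mL/cmH2O.
τ = R × C = 24.286 × 0.05367 L/cmH2O = 1.303 s.
Fraction remaining at end-expiration = e^(−Te/τ) = e^(−1.20/1.303) = 0.3981 → 39.81%.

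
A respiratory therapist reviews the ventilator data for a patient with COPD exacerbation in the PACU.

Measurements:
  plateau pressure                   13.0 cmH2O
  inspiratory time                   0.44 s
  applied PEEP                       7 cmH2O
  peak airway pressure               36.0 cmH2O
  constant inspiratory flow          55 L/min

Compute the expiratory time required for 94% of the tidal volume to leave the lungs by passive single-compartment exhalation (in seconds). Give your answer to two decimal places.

4.75

Flow: 55 L/min ÷ 60 = 0.9167 L/s.
Vt = flow × Ti = 0.9167 L/s × 0.44 s × 1000 mL/L = 403.35 mL.
R = (PIP − Pplat)/V̇ = (36.0 − 13.0) / 0.9167 = 23.0/0.9167 = 25.09 cmH2O·s/L.
C = Vt/(Pplat − PEEP) = 403.35 / (13.0 − 7) = 403.35/6.0 = 67.225 mL/cmH2O.
τ = R × C = 25.09 × 0.06723 L/cmH2O = 1.687 s.
t = −τ·ln(1 − 0.94) = −1.687·ln(0.06) = 4.746 s.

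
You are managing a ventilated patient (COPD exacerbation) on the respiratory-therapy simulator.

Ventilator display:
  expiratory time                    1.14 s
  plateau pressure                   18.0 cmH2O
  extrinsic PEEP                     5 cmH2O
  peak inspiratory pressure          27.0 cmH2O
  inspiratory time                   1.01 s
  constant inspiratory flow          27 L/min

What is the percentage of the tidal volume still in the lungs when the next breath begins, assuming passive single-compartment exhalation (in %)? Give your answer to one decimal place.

Flow: 27 L/min ÷ 60 = 0.45 L/s.
Vt = flow × Ti = 0.45 L/s × 1.01 s × 1000 mL/L = 454.5 mL.
R = (PIP − Pplat)/V̇ = (27.0 − 18.0) / 0.45 = 9.0/0.45 = 20.0 cmH2O·s/L.
C = Vt/(Pplat − PEEP) = 454.5 / (18.0 − 5) = 454.5/13.0 = 34.962 mL/cmH2O.
τ = R × C = 20.0 × 0.03496 L/cmH2O = 0.6992 s.
Fraction remaining at end-expiration = e^(−Te/τ) = e^(−1.14/0.6992) = 0.1958 → 19.58%.

19.6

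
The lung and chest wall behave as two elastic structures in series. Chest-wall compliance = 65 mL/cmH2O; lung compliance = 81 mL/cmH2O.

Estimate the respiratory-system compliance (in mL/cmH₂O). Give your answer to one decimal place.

36.1

Lung and chest wall are elastances in series: 1/Crs = 1/CL + 1/Ccw.
1/Crs = 1/81 + 1/65 = 0.02773.
Crs = 36.062 mL/cmH2O.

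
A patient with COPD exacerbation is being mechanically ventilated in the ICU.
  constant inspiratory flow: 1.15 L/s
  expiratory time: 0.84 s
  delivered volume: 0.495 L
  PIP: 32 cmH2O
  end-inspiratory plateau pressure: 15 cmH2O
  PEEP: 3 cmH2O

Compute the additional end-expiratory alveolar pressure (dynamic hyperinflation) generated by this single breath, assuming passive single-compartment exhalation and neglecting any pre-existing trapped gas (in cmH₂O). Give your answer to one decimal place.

3.0

R = (PIP − Pplat)/V̇ = (32 − 15) / 1.15 = 17.0/1.15 = 14.783 cmH2O·s/L.
C = Vt/(Pplat − PEEP) = 495.0 / (15 − 3) = 495.0/12.0 = 41.25 mL/cmH2O.
τ = R × C = 14.783 × 0.04125 L/cmH2O = 0.6098 s.
Fraction remaining = e^(−Te/τ) = e^(−0.84/0.6098) = 0.2522; trapped volume = 495.0 × 0.2522 = 124.84 mL.
Additional alveolar pressure from trapping ≈ V_trapped / C = 124.84 / 41.25 = 3.026 cmH2O.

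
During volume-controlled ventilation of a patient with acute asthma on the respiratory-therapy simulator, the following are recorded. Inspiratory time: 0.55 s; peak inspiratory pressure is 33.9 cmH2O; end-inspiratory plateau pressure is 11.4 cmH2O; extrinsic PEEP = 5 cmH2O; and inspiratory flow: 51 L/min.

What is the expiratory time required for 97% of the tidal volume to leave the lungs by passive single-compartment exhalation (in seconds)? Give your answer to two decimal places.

Flow: 51 L/min ÷ 60 = 0.85 L/s.
Vt = flow × Ti = 0.85 L/s × 0.55 s × 1000 mL/L = 467.5 mL.
R = (PIP − Pplat)/V̇ = (33.9 − 11.4) / 0.85 = 22.5/0.85 = 26.471 cmH2O·s/L.
C = Vt/(Pplat − PEEP) = 467.5 / (11.4 − 5) = 467.5/6.4 = 73.047 mL/cmH2O.
τ = R × C = 26.471 × 0.07305 L/cmH2O = 1.934 s.
t = −τ·ln(1 − 0.97) = −1.934·ln(0.03) = 6.782 s.

6.78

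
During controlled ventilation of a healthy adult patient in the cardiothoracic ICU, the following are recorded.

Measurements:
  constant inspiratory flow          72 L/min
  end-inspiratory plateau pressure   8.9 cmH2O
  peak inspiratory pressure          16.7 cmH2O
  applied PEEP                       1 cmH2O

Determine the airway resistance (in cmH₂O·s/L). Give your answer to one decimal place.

Flow: 72 L/min ÷ 60 = 1.2 L/s.
Raw = (PIP − Pplat) / flow = (16.7 − 8.9) / 1.2 = 7.8 / 1.2 = 6.5 cmH2O·s/L.

6.5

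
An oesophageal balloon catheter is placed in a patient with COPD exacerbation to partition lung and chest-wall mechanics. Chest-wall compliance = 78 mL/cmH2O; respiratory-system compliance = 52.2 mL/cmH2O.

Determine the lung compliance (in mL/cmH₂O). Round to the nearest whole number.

1/CL = 1/Crs − 1/Ccw.
1/CL = 1/52.2 − 1/78 = 0.006337.
CL = 157.8 mL/cmH2O.

158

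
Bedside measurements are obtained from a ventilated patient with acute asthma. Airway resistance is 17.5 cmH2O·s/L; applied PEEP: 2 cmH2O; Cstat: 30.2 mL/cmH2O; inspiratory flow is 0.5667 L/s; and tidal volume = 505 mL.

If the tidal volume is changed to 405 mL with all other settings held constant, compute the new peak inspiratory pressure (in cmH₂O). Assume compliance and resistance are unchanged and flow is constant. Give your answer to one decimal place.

25.3

PIP = Vt/C + R·V̇ + PEEP (constant-flow equation of motion).
Only the elastic term changes: ΔPIP = ΔVt / C = (405 − 505) / 30.2 = -3.311 cmH2O.
Original PIP = 505/30.2 + 17.5×0.5667 + 2 = 28.639 cmH2O; new PIP = 28.639 + (-3.311) = 25.328 cmH2O.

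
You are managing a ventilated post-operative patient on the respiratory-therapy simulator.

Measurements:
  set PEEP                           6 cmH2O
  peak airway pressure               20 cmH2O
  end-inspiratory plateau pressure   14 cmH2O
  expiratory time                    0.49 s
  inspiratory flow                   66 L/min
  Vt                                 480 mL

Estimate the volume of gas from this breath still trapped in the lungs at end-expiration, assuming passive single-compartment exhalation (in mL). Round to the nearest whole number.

107

Flow: 66 L/min ÷ 60 = 1.1 L/s.
R = (PIP − Pplat)/V̇ = (20 − 14) / 1.1 = 6.0/1.1 = 5.455 cmH2O·s/L.
C = Vt/(Pplat − PEEP) = 480.0 / (14 − 6) = 480.0/8.0 = 60.0 mL/cmH2O.
τ = R × C = 5.455 × 0.06 L/cmH2O = 0.3273 s.
Fraction remaining = e^(−Te/τ) = e^(−0.49/0.3273) = 0.2238.
Trapped volume = 480.0 × 0.2238 = 107.42 mL.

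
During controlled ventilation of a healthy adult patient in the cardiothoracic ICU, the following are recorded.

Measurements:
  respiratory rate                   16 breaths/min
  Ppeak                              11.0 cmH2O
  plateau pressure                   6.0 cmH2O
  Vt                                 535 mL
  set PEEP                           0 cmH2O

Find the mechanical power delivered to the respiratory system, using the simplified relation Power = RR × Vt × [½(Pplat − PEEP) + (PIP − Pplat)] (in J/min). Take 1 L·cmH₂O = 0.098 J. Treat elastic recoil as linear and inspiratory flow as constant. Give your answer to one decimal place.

Per-breath work = Vt × [½(Pplat−PEEP) + (PIP−Pplat)] = 0.535 × [0.5×6.0 + 5.0] = 0.535 × 8.0 = 4.28 L·cmH2O.
Power = 16 × 4.28 = 68.48 L·cmH2O/min.
× 0.098 J/(L·cmH2O) → 6.711 J/min.

6.7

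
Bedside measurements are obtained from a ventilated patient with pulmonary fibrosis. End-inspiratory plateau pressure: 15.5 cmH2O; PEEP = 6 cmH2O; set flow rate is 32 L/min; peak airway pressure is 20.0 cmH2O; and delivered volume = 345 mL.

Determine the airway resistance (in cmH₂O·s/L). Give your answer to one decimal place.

Flow: 32 L/min ÷ 60 = 0.5333 L/s.
Raw = (PIP − Pplat) / flow = (20.0 − 15.5) / 0.5333 = 4.5 / 0.5333 = 8.438 cmH2O·s/L.

8.4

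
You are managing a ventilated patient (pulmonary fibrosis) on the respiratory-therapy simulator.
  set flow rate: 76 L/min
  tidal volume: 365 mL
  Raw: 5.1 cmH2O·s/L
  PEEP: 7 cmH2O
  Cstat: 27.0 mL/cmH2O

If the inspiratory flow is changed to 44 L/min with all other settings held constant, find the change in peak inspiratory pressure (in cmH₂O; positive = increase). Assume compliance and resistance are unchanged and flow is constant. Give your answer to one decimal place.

-2.7

Flow: 76 L/min ÷ 60 = 1.2667 L/s.
New flow: 44 L/min ÷ 60 = 0.7333 L/s.
PIP = Vt/C + R·V̇ + PEEP (constant-flow equation of motion).
Only the resistive term changes: ΔPIP = R × ΔV̇ = 5.1 × (0.7333 − 1.2667) = 5.1 × -0.5334 = -2.72 cmH2O.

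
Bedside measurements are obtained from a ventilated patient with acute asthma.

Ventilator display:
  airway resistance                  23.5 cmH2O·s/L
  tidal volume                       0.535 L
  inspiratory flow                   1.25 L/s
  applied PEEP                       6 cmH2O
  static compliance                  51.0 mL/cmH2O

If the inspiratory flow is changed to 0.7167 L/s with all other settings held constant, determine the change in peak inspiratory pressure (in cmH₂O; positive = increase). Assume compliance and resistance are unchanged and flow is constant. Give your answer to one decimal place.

-12.5

PIP = Vt/C + R·V̇ + PEEP (constant-flow equation of motion).
Only the resistive term changes: ΔPIP = R × ΔV̇ = 23.5 × (0.7167 − 1.25) = 23.5 × -0.5333 = -12.533 cmH2O.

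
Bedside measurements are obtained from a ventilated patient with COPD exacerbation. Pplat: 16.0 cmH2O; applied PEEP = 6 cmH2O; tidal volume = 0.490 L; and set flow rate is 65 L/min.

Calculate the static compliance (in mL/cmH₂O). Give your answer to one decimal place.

49.0

Cstat = Vt / (Pplat − PEEP) = 490 / (16.0 − 6) = 490 / 10.0 = 49.0 mL/cmH2O.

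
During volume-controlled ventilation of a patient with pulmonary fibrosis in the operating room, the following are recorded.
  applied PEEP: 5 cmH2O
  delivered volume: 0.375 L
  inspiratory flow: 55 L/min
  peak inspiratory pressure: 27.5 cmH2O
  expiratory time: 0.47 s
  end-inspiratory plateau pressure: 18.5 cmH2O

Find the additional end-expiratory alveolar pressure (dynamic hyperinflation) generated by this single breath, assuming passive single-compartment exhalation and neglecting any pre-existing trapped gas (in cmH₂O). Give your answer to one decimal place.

Flow: 55 L/min ÷ 60 = 0.9167 L/s.
R = (PIP − Pplat)/V̇ = (27.5 − 18.5) / 0.9167 = 9.0/0.9167 = 9.818 cmH2O·s/L.
C = Vt/(Pplat − PEEP) = 375.0 / (18.5 − 5) = 375.0/13.5 = 27.778 mL/cmH2O.
τ = R × C = 9.818 × 0.02778 L/cmH2O = 0.2727 s.
Fraction remaining = e^(−Te/τ) = e^(−0.47/0.2727) = 0.1784; trapped volume = 375.0 × 0.1784 = 66.9 mL.
Additional alveolar pressure from trapping ≈ V_trapped / C = 66.9 / 27.778 = 2.408 cmH2O.

2.4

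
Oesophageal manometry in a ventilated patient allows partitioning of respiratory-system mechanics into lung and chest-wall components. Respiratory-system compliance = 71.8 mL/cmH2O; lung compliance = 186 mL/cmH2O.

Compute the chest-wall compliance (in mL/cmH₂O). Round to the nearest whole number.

117

1/Ccw = 1/Crs − 1/CL.
1/Ccw = 1/71.8 − 1/186 = 0.008551.
Ccw = 116.95 mL/cmH2O.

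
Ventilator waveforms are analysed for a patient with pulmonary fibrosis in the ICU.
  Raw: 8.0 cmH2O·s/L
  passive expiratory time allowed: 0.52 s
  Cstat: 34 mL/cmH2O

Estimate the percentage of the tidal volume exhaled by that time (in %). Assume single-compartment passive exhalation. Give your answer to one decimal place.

85.2

τ = R × C = 8.0 × 34 mL/cmH2O = 8.0 × 0.034 L/cmH2O = 0.272 s.
Passive exhalation: V(t)/V₀ = e^(−t/τ) = e^(−0.52/0.272) = 0.1478.
Fraction exhaled = 1 − 0.1478 = 0.8522 → 85.22%.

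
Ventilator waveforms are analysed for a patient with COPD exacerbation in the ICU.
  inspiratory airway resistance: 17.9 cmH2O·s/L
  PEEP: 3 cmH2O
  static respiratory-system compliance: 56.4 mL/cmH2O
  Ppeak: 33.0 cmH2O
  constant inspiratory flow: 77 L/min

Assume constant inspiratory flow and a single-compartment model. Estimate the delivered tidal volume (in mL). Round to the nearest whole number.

396

Flow: 77 L/min ÷ 60 = 1.2833 L/s.
Equation of motion (constant flow): PIP = Vt/C + R·V̇ + PEEP.
Vt/C = PIP − R·V̇ − PEEP = 33.0 − 22.971 − 3 = 7.029 cmH2O.
Vt = C × 7.029 = 56.4 × 7.029 = 396.44 mL.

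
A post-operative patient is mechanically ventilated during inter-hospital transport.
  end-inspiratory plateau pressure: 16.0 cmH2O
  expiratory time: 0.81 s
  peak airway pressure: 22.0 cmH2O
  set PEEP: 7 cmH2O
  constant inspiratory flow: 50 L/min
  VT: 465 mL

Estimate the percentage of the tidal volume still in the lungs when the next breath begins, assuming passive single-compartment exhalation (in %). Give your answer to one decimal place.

11.3

Flow: 50 L/min ÷ 60 = 0.8333 L/s.
R = (PIP − Pplat)/V̇ = (22.0 − 16.0) / 0.8333 = 6.0/0.8333 = 7.2 cmH2O·s/L.
C = Vt/(Pplat − PEEP) = 465.0 / (16.0 − 7) = 465.0/9.0 = 51.667 mL/cmH2O.
τ = R × C = 7.2 × 0.05167 L/cmH2O = 0.372 s.
Fraction remaining at end-expiration = e^(−Te/τ) = e^(−0.81/0.372) = 0.1133 → 11.33%.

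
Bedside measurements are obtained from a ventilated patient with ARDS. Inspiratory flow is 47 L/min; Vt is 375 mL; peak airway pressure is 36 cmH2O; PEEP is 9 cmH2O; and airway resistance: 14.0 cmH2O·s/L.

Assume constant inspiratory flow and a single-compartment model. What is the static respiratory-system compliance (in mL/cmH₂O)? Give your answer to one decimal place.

Flow: 47 L/min ÷ 60 = 0.7833 L/s.
Equation of motion (constant flow): PIP = Vt/C + R·V̇ + PEEP.
Vt/C = PIP − R·V̇ − PEEP = 36 − 14.0×0.7833 − 9 = 36 − 10.966 − 9 = 16.034 cmH2O.
C = Vt / 16.034 = 375 / 16.034 = 23.388 mL/cmH2O.

23.4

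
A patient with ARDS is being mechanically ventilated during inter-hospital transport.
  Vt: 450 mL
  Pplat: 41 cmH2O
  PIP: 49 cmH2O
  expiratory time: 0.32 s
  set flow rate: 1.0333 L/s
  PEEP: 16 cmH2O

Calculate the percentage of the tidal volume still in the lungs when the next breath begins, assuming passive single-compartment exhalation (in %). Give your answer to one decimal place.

R = (PIP − Pplat)/V̇ = (49 − 41) / 1.0333 = 8.0/1.0333 = 7.742 cmH2O·s/L.
C = Vt/(Pplat − PEEP) = 450.0 / (41 − 16) = 450.0/25.0 = 18.0 mL/cmH2O.
τ = R × C = 7.742 × 0.018 L/cmH2O = 0.1394 s.
Fraction remaining at end-expiration = e^(−Te/τ) = e^(−0.32/0.1394) = 0.1007 → 10.07%.

10.1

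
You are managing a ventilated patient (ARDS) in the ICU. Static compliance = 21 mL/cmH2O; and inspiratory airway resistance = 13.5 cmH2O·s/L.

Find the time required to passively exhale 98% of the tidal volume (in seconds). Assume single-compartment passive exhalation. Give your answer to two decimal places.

1.11

τ = R × C = 13.5 × 21 mL/cmH2O = 13.5 × 0.021 L/cmH2O = 0.2835 s.
Exhaled fraction f = 1 − e^(−t/τ) → t = −τ·ln(1 − f) = −0.2835·ln(0.02) = 1.109 s.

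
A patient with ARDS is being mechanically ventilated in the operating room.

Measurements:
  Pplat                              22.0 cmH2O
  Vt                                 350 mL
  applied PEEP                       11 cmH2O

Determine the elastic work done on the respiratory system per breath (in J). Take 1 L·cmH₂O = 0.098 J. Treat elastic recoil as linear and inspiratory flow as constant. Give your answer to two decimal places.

Elastic work ≈ ½ × (Pplat − PEEP) × Vt = 0.5 × (22.0 − 11) × 0.350 L = 0.5 × 11.0 × 0.350 = 1.925 L·cmH2O.
× 0.098 J/(L·cmH2O) → 0.1887 J.

0.19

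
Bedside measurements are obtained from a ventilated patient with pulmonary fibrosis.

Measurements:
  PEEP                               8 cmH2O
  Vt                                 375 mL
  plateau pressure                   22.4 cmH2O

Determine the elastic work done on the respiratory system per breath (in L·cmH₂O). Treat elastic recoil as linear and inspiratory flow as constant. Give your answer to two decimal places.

Elastic work ≈ ½ × (Pplat − PEEP) × Vt = 0.5 × (22.4 − 8) × 0.375 L = 0.5 × 14.4 × 0.375 = 2.7 L·cmH2O.

2.70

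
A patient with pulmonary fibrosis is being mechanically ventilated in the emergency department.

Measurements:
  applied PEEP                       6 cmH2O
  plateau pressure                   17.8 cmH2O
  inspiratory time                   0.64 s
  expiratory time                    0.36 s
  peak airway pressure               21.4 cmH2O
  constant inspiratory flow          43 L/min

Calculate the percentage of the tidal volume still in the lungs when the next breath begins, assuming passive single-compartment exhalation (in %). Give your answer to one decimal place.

15.8

Flow: 43 L/min ÷ 60 = 0.7167 L/s.
Vt = flow × Ti = 0.7167 L/s × 0.64 s × 1000 mL/L = 458.69 mL.
R = (PIP − Pplat)/V̇ = (21.4 − 17.8) / 0.7167 = 3.6/0.7167 = 5.023 cmH2O·s/L.
C = Vt/(Pplat − PEEP) = 458.69 / (17.8 − 6) = 458.69/11.8 = 38.872 mL/cmH2O.
τ = R × C = 5.023 × 0.03887 L/cmH2O = 0.1952 s.
Fraction remaining at end-expiration = e^(−Te/τ) = e^(−0.36/0.1952) = 0.1581 → 15.81%.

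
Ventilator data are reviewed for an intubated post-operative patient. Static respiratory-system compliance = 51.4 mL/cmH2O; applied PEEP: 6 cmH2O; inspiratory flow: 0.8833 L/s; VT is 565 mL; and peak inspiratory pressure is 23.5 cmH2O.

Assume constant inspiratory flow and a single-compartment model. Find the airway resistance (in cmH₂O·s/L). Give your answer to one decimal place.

7.4

Equation of motion (constant flow): PIP = Vt/C + R·V̇ + PEEP.
R·V̇ = PIP − Vt/C − PEEP = 23.5 − 565/51.4 − 6 = 23.5 − 10.992 − 6 = 6.508 cmH2O.
R = 6.508 / 0.8833 = 7.368 cmH2O·s/L.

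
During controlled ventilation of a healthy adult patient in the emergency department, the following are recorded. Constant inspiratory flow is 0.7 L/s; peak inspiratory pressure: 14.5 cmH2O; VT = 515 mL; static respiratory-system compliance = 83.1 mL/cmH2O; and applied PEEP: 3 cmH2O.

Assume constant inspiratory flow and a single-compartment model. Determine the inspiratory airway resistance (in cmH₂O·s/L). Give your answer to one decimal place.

Equation of motion (constant flow): PIP = Vt/C + R·V̇ + PEEP.
R·V̇ = PIP − Vt/C − PEEP = 14.5 − 515/83.1 − 3 = 14.5 − 6.197 − 3 = 5.303 cmH2O.
R = 5.303 / 0.7 = 7.576 cmH2O·s/L.

7.6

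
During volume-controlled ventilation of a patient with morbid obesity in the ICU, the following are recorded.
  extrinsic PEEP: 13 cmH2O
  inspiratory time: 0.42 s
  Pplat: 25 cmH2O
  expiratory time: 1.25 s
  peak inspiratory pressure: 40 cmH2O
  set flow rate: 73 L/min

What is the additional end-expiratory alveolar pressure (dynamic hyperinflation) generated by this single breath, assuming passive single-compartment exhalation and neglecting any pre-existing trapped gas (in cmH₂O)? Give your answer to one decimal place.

Flow: 73 L/min ÷ 60 = 1.2167 L/s.
Vt = flow × Ti = 1.2167 L/s × 0.42 s × 1000 mL/L = 511.01 mL.
R = (PIP − Pplat)/V̇ = (40 − 25) / 1.2167 = 15.0/1.2167 = 12.328 cmH2O·s/L.
C = Vt/(Pplat − PEEP) = 511.01 / (25 − 13) = 511.01/12.0 = 42.584 mL/cmH2O.
τ = R × C = 12.328 × 0.04258 L/cmH2O = 0.5249 s.
Fraction remaining = e^(−Te/τ) = e^(−1.25/0.5249) = 0.09242; trapped volume = 511.01 × 0.09242 = 47.228 mL.
Additional alveolar pressure from trapping ≈ V_trapped / C = 47.228 / 42.584 = 1.109 cmH2O.

1.1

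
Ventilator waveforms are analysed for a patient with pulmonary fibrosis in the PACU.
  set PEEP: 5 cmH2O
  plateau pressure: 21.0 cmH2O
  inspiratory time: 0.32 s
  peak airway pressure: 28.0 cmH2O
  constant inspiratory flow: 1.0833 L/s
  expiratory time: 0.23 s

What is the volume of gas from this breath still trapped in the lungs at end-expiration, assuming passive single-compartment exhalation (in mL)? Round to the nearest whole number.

67

Vt = flow × Ti = 1.0833 L/s × 0.32 s × 1000 mL/L = 346.66 mL.
R = (PIP − Pplat)/V̇ = (28.0 − 21.0) / 1.0833 = 7.0/1.0833 = 6.462 cmH2O·s/L.
C = Vt/(Pplat − PEEP) = 346.66 / (21.0 − 5) = 346.66/16.0 = 21.666 mL/cmH2O.
τ = R × C = 6.462 × 0.02167 L/cmH2O = 0.14 s.
Fraction remaining = e^(−Te/τ) = e^(−0.23/0.14) = 0.1934.
Trapped volume = 346.66 × 0.1934 = 67.044 mL.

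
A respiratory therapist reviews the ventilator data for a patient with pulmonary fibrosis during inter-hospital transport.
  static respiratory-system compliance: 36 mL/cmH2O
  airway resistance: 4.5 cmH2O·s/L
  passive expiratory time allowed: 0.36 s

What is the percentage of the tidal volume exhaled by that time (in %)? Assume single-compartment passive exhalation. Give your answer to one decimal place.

τ = R × C = 4.5 × 36 mL/cmH2O = 4.5 × 0.036 L/cmH2O = 0.162 s.
Passive exhalation: V(t)/V₀ = e^(−t/τ) = e^(−0.36/0.162) = 0.1084.
Fraction exhaled = 1 − 0.1084 = 0.8916 → 89.16%.

89.2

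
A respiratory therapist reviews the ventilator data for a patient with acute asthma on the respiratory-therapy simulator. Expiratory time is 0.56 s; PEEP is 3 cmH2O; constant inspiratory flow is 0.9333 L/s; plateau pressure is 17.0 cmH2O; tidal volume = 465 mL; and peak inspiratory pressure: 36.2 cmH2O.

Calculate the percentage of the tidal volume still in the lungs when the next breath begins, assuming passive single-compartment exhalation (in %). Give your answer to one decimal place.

R = (PIP − Pplat)/V̇ = (36.2 − 17.0) / 0.9333 = 19.2/0.9333 = 20.572 cmH2O·s/L.
C = Vt/(Pplat − PEEP) = 465.0 / (17.0 − 3) = 465.0/14.0 = 33.214 mL/cmH2O.
τ = R × C = 20.572 × 0.03321 L/cmH2O = 0.6832 s.
Fraction remaining at end-expiration = e^(−Te/τ) = e^(−0.56/0.6832) = 0.4406 → 44.06%.

44.1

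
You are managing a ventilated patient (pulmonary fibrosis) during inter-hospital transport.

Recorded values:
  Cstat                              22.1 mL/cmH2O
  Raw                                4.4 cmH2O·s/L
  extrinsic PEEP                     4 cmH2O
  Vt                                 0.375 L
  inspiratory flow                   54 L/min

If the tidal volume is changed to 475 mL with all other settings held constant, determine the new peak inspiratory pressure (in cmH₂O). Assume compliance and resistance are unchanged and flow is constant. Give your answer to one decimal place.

Flow: 54 L/min ÷ 60 = 0.9 L/s.
PIP = Vt/C + R·V̇ + PEEP (constant-flow equation of motion).
Only the elastic term changes: ΔPIP = ΔVt / C = (475 − 375) / 22.1 = 4.525 cmH2O.
Original PIP = 375/22.1 + 4.4×0.9 + 4 = 24.928 cmH2O; new PIP = 24.928 + (4.525) = 29.453 cmH2O.

29.5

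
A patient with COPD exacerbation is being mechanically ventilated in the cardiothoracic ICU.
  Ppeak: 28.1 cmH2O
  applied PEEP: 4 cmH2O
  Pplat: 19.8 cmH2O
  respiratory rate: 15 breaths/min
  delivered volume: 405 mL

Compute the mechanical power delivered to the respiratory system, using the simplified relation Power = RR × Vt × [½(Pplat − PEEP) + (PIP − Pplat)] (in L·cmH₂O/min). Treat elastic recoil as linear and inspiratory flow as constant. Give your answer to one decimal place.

Per-breath work = Vt × [½(Pplat−PEEP) + (PIP−Pplat)] = 0.405 × [0.5×15.8 + 8.3] = 0.405 × 16.2 = 6.561 L·cmH2O.
Power = 15 × 6.561 = 98.415 L·cmH2O/min.

98.4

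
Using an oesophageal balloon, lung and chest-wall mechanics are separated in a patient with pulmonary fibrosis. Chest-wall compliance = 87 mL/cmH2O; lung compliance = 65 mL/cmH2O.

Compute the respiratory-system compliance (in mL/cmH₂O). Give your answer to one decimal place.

Lung and chest wall are elastances in series: 1/Crs = 1/CL + 1/Ccw.
1/Crs = 1/65 + 1/87 = 0.02688.
Crs = 37.202 mL/cmH2O.

37.2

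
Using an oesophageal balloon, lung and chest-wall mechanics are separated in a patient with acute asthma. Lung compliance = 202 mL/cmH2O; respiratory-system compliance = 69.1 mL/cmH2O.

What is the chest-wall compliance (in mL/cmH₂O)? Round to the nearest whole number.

105

1/Ccw = 1/Crs − 1/CL.
1/Ccw = 1/69.1 − 1/202 = 0.009521.
Ccw = 105.03 mL/cmH2O.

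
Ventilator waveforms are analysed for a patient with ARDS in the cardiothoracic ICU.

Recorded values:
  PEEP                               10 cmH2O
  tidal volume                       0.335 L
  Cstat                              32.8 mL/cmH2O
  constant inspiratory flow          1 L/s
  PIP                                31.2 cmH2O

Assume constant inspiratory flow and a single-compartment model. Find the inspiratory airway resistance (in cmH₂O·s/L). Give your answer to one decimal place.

11.0

Equation of motion (constant flow): PIP = Vt/C + R·V̇ + PEEP.
R·V̇ = PIP − Vt/C − PEEP = 31.2 − 335/32.8 − 10 = 31.2 − 10.213 − 10 = 10.987 cmH2O.
R = 10.987 / 1 = 10.987 cmH2O·s/L.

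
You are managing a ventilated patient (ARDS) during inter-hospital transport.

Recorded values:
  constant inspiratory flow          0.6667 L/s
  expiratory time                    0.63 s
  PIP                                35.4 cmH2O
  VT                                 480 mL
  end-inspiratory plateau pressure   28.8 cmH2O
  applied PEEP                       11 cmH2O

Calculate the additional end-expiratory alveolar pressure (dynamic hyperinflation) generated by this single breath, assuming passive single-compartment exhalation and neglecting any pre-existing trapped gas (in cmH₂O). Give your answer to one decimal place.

R = (PIP − Pplat)/V̇ = (35.4 − 28.8) / 0.6667 = 6.6/0.6667 = 9.9 cmH2O·s/L.
C = Vt/(Pplat − PEEP) = 480.0 / (28.8 − 11) = 480.0/17.8 = 26.966 mL/cmH2O.
τ = R × C = 9.9 × 0.02697 L/cmH2O = 0.267 s.
Fraction remaining = e^(−Te/τ) = e^(−0.63/0.267) = 0.09446; trapped volume = 480.0 × 0.09446 = 45.341 mL.
Additional alveolar pressure from trapping ≈ V_trapped / C = 45.341 / 26.966 = 1.681 cmH2O.

1.7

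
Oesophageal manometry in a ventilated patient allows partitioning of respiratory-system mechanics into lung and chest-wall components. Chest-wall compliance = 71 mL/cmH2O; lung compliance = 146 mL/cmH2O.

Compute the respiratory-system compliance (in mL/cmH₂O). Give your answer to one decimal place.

Lung and chest wall are elastances in series: 1/Crs = 1/CL + 1/Ccw.
1/Crs = 1/146 + 1/71 = 0.02093.
Crs = 47.778 mL/cmH2O.

47.8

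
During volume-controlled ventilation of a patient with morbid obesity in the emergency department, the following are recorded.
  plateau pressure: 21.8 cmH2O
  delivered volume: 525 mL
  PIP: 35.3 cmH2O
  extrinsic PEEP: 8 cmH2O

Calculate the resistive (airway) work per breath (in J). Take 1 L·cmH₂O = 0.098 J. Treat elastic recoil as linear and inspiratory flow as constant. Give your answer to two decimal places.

0.69

With constant inspiratory flow the resistive pressure is constant at PIP − Pplat = 35.3 − 21.8 = 13.5 cmH2O, so resistive work = 13.5 × 0.525 = 7.088 L·cmH2O.
× 0.098 J/(L·cmH2O) → 0.6946 J.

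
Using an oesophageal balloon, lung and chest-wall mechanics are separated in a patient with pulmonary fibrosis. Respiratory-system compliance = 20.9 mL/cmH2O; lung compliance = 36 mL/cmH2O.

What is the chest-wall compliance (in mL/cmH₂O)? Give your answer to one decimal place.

49.8

1/Ccw = 1/Crs − 1/CL.
1/Ccw = 1/20.9 − 1/36 = 0.02007.
Ccw = 49.826 mL/cmH2O.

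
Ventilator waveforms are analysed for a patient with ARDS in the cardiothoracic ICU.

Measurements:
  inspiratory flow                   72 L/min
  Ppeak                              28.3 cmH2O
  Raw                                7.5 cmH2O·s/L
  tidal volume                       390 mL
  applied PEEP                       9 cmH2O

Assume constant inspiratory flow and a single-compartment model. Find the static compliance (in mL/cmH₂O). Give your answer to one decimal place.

Flow: 72 L/min ÷ 60 = 1.2 L/s.
Equation of motion (constant flow): PIP = Vt/C + R·V̇ + PEEP.
Vt/C = PIP − R·V̇ − PEEP = 28.3 − 7.5×1.2 − 9 = 28.3 − 9.0 − 9 = 10.3 cmH2O.
C = Vt / 10.3 = 390 / 10.3 = 37.864 mL/cmH2O.

37.9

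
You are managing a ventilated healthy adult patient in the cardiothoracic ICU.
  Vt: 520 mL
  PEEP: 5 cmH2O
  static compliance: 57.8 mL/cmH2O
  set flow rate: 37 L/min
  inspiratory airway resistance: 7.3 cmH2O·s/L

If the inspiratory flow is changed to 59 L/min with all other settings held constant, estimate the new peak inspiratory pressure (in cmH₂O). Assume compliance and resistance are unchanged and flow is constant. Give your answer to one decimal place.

Flow: 37 L/min ÷ 60 = 0.6167 L/s.
New flow: 59 L/min ÷ 60 = 0.9833 L/s.
PIP = Vt/C + R·V̇ + PEEP (constant-flow equation of motion).
Only the resistive term changes: ΔPIP = R × ΔV̇ = 7.3 × (0.9833 − 0.6167) = 7.3 × 0.3666 = 2.676 cmH2O.
Original PIP = 520/57.8 + 7.3×0.6167 + 5 = 18.498 cmH2O; new PIP = 18.498 + (2.676) = 21.174 cmH2O.

21.2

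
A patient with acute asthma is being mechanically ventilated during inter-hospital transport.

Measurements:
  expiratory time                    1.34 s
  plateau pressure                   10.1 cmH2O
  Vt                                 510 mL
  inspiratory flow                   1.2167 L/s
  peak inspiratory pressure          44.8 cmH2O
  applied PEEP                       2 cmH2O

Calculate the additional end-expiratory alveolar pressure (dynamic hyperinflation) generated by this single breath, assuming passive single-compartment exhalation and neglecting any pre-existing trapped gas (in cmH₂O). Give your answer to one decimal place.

3.8

R = (PIP − Pplat)/V̇ = (44.8 − 10.1) / 1.2167 = 34.7/1.2167 = 28.52 cmH2O·s/L.
C = Vt/(Pplat − PEEP) = 510.0 / (10.1 − 2) = 510.0/8.1 = 62.963 mL/cmH2O.
τ = R × C = 28.52 × 0.06296 L/cmH2O = 1.796 s.
Fraction remaining = e^(−Te/τ) = e^(−1.34/1.796) = 0.4742; trapped volume = 510.0 × 0.4742 = 241.84 mL.
Additional alveolar pressure from trapping ≈ V_trapped / C = 241.84 / 62.963 = 3.841 cmH2O.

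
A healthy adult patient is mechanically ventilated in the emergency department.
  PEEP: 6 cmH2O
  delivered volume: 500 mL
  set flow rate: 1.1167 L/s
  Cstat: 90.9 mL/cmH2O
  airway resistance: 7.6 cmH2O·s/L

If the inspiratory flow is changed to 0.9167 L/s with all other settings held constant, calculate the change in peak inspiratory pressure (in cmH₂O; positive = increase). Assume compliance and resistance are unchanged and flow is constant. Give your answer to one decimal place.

-1.5

PIP = Vt/C + R·V̇ + PEEP (constant-flow equation of motion).
Only the resistive term changes: ΔPIP = R × ΔV̇ = 7.6 × (0.9167 − 1.1167) = 7.6 × -0.2 = -1.52 cmH2O.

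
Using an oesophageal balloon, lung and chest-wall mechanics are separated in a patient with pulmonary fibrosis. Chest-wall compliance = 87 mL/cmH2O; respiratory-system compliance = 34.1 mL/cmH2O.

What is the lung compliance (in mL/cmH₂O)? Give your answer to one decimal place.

1/CL = 1/Crs − 1/Ccw.
1/CL = 1/34.1 − 1/87 = 0.01783.
CL = 56.085 mL/cmH2O.

56.1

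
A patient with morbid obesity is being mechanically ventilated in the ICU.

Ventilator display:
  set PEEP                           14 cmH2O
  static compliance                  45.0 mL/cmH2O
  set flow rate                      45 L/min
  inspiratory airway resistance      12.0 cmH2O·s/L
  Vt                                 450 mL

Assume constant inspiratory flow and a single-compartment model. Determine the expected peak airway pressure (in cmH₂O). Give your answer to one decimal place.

33.0

Flow: 45 L/min ÷ 60 = 0.75 L/s.
Equation of motion (constant flow): PIP = Vt/C + R·V̇ + PEEP.
PIP = 450/45.0 + 12.0×0.75 + 14 = 10.0 + 9.0 + 14 = 33.0 cmH2O.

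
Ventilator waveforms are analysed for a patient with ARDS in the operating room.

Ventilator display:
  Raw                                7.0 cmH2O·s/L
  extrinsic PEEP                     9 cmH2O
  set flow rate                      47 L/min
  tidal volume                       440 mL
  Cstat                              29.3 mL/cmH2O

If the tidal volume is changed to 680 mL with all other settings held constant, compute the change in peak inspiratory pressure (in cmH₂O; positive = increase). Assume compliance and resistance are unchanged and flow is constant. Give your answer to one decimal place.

PIP = Vt/C + R·V̇ + PEEP (constant-flow equation of motion).
Only the elastic term changes: ΔPIP = ΔVt / C = (680 − 440) / 29.3 = 8.191 cmH2O.

8.2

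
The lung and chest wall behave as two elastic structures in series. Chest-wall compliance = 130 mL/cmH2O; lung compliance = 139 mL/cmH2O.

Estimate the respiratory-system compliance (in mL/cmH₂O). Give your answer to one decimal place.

Lung and chest wall are elastances in series: 1/Crs = 1/CL + 1/Ccw.
1/Crs = 1/139 + 1/130 = 0.01489.
Crs = 67.159 mL/cmH2O.

67.2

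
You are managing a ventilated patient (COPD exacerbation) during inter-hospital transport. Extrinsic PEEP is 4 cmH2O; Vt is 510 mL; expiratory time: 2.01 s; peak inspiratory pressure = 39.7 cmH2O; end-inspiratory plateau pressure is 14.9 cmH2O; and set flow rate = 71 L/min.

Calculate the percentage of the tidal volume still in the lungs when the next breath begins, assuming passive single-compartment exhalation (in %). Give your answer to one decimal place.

Flow: 71 L/min ÷ 60 = 1.1833 L/s.
R = (PIP − Pplat)/V̇ = (39.7 − 14.9) / 1.1833 = 24.8/1.1833 = 20.958 cmH2O·s/L.
C = Vt/(Pplat − PEEP) = 510.0 / (14.9 − 4) = 510.0/10.9 = 46.789 mL/cmH2O.
τ = R × C = 20.958 × 0.04679 L/cmH2O = 0.9806 s.
Fraction remaining at end-expiration = e^(−Te/τ) = e^(−2.01/0.9806) = 0.1288 → 12.88%.

12.9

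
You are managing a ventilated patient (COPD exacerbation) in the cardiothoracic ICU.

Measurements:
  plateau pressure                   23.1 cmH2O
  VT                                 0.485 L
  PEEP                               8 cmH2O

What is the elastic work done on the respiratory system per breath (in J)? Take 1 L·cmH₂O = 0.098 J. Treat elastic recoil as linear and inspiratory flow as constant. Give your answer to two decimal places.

0.36

Elastic work ≈ ½ × (Pplat − PEEP) × Vt = 0.5 × (23.1 − 8) × 0.485 L = 0.5 × 15.1 × 0.485 = 3.662 L·cmH2O.
× 0.098 J/(L·cmH2O) → 0.3589 J.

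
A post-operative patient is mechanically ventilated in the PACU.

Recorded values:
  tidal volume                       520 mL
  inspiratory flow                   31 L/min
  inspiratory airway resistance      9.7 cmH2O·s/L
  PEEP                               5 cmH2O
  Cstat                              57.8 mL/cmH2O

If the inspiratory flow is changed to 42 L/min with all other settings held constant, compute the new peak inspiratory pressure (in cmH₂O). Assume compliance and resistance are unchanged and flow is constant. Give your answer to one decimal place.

Flow: 31 L/min ÷ 60 = 0.5167 L/s.
New flow: 42 L/min ÷ 60 = 0.7 L/s.
PIP = Vt/C + R·V̇ + PEEP (constant-flow equation of motion).
Only the resistive term changes: ΔPIP = R × ΔV̇ = 9.7 × (0.7 − 0.5167) = 9.7 × 0.1833 = 1.778 cmH2O.
Original PIP = 520/57.8 + 9.7×0.5167 + 5 = 19.009 cmH2O; new PIP = 19.009 + (1.778) = 20.787 cmH2O.

20.8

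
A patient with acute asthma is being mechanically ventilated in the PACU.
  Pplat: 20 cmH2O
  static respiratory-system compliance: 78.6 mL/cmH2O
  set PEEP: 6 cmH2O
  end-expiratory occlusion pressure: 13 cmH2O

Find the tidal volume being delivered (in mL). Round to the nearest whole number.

550

End-expiratory occlusion gives total PEEP = 13 cmH2O (intrinsic PEEP = 13 − 6 = 7). Use total PEEP for the elastic gradient.
Vt = Cstat × (Pplat − PEEPtotal) = 78.6 × (20 − 13) = 78.6 × 7.0 = 550.2 mL.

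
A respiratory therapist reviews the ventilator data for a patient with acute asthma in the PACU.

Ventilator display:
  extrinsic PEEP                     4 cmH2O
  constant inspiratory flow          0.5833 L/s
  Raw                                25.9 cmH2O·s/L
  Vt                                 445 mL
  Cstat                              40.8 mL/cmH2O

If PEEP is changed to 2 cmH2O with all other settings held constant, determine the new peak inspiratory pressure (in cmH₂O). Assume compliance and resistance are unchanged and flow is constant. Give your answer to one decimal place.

PIP = Vt/C + R·V̇ + PEEP (constant-flow equation of motion).
Only the baseline term changes: ΔPIP = ΔPEEP = 2 − 4 = -2.0 cmH2O.
Original PIP = 445/40.8 + 25.9×0.5833 + 4 = 30.014 cmH2O; new PIP = 30.014 + (-2.0) = 28.014 cmH2O.

28.0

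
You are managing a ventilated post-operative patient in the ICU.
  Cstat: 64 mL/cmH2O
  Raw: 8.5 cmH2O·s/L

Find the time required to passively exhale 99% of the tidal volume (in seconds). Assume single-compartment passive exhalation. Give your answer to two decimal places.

2.51

τ = R × C = 8.5 × 64 mL/cmH2O = 8.5 × 0.064 L/cmH2O = 0.544 s.
Exhaled fraction f = 1 − e^(−t/τ) → t = −τ·ln(1 − f) = −0.544·ln(0.01) = 2.505 s.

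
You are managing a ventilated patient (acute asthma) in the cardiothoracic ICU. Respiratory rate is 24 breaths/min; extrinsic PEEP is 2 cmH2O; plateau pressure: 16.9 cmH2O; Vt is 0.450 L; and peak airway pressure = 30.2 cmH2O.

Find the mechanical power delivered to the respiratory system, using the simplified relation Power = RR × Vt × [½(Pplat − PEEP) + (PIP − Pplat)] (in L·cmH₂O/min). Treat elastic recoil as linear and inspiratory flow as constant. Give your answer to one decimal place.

224.1

Per-breath work = Vt × [½(Pplat−PEEP) + (PIP−Pplat)] = 0.450 × [0.5×14.9 + 13.3] = 0.450 × 20.75 = 9.338 L·cmH2O.
Power = 24 × 9.338 = 224.11 L·cmH2O/min.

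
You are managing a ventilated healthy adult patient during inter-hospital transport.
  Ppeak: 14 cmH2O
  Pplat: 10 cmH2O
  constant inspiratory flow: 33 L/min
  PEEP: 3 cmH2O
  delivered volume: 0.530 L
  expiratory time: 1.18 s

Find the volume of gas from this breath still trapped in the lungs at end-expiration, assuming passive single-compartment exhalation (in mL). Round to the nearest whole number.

Flow: 33 L/min ÷ 60 = 0.55 L/s.
R = (PIP − Pplat)/V̇ = (14 − 10) / 0.55 = 4.0/0.55 = 7.273 cmH2O·s/L.
C = Vt/(Pplat − PEEP) = 530.0 / (10 − 3) = 530.0/7.0 = 75.714 mL/cmH2O.
τ = R × C = 7.273 × 0.07571 L/cmH2O = 0.5506 s.
Fraction remaining = e^(−Te/τ) = e^(−1.18/0.5506) = 0.1173.
Trapped volume = 530.0 × 0.1173 = 62.169 mL.

62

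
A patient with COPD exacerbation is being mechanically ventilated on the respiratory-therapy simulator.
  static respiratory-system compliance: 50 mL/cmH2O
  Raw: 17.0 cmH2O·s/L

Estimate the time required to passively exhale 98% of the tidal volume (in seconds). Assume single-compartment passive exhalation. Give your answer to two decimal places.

τ = R × C = 17.0 × 50 mL/cmH2O = 17.0 × 0.050 L/cmH2O = 0.85 s.
Exhaled fraction f = 1 − e^(−t/τ) → t = −τ·ln(1 − f) = −0.85·ln(0.02) = 3.325 s.

3.33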